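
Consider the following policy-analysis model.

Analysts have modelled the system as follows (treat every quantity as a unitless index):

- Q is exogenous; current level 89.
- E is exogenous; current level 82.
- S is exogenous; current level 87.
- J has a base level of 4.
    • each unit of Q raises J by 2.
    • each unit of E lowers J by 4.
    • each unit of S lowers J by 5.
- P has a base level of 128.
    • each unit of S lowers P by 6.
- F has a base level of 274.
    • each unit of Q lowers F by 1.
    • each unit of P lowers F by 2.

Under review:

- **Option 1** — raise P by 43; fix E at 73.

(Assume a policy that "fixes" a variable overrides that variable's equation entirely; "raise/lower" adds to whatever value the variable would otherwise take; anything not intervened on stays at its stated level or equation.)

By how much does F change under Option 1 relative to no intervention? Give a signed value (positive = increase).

Baseline:
  Q = 89
  S = 87
  P = 128 − 6·87 = -394
  F = 274 − 89 − 2·(-394) = 973
Option 1 (P + 43, E := 73):
  Q = 89
  S = 87
  P = 128 − 6·87 (+43 from intervention) = -351
  F = 274 − 89 − 2·(-351) = 887
Change in F: 887 − 973 = -86

-86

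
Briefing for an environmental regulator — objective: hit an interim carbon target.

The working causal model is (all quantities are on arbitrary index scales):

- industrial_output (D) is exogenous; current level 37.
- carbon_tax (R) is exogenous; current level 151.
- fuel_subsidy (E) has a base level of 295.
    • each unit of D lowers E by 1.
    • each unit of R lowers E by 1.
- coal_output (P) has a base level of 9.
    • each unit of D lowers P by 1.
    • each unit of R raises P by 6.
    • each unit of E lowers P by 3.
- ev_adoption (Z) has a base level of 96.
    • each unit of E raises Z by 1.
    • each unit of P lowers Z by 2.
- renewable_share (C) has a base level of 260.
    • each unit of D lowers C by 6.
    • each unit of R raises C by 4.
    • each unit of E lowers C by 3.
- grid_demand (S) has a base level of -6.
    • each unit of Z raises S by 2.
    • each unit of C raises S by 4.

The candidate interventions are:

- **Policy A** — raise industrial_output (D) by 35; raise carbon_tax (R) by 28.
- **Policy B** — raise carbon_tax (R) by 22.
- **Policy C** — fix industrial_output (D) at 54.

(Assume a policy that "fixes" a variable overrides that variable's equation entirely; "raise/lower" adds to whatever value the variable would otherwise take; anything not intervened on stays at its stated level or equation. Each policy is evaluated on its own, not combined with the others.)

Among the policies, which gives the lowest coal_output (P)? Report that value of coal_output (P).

Policy A (D + 35, R + 28):
  D = 37 + 35 = 72
  R = 151 + 28 = 179
  E = 295 − 72 − 179 = 44
  P = 9 − 72 + 6·179 − 3·44 = 879
Policy B (R + 22):
  D = 37
  R = 151 + 22 = 173
  E = 295 − 37 − 173 = 85
  P = 9 − 37 + 6·173 − 3·85 = 755
Policy C (D := 54):
  D = 54
  R = 151
  E = 295 − 54 − 151 = 90
  P = 9 − 54 + 6·151 − 3·90 = 591
Comparing — Policy A: P=879, Policy B: P=755, Policy C: P=591. Lowest is 591 (Policy C).

591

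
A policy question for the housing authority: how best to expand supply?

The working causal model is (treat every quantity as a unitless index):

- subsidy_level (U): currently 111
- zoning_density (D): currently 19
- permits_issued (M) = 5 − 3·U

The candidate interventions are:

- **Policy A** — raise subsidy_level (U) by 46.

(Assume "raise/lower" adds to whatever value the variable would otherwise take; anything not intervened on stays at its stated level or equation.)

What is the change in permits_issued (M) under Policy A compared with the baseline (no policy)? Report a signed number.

Baseline:
  U = 111
  M = 5 − 3·111 = -328
Policy A (U + 46):
  U = 111 + 46 = 157
  M = 5 − 3·157 = -466
Change in M: -466 − (-328) = -138

-138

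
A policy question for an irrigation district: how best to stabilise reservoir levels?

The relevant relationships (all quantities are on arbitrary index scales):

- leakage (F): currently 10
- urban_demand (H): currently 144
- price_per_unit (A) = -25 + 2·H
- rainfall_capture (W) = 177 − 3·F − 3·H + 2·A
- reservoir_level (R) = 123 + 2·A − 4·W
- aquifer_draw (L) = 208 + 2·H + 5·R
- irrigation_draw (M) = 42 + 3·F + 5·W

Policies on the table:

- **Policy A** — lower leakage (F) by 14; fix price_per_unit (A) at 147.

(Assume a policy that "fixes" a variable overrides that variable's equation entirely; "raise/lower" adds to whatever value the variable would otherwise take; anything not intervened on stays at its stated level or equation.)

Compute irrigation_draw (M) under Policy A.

285

Policy A (F − 14, A := 147):
  F = 10 − 14 = -4
  H = 144
  A = 147
  W = 177 − 3·(-4) − 3·144 + 2·147 = 51
  M = 42 + 3·(-4) + 5·51 = 285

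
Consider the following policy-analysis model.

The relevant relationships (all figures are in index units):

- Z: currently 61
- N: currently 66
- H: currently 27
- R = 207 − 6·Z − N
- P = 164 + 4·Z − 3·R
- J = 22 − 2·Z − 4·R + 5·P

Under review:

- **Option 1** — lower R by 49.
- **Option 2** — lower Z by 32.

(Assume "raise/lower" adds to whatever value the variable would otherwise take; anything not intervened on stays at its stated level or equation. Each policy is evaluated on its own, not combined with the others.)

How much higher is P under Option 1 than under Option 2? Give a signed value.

851

Option 1 (R − 49):
  Z = 61
  N = 66
  R = 207 − 6·61 − 66 (−49 from intervention) = -274
  P = 164 + 4·61 − 3·(-274) = 1230
Option 2 (Z − 32):
  Z = 61 − 32 = 29
  N = 66
  R = 207 − 6·29 − 66 = -33
  P = 164 + 4·29 − 3·(-33) = 379
P: 1230 − 379 = 851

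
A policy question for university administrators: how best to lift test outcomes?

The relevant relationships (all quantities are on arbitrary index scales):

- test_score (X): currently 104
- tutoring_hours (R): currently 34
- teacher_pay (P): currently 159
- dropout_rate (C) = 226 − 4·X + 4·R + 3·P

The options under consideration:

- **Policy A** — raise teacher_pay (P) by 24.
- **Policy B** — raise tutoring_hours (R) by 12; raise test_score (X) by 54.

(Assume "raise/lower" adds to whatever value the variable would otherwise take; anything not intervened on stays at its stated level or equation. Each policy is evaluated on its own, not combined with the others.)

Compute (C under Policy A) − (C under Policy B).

240

Policy A (P + 24):
  X = 104
  R = 34
  P = 159 + 24 = 183
  C = 226 − 4·104 + 4·34 + 3·183 = 495
Policy B (R + 12, X + 54):
  X = 104 + 54 = 158
  R = 34 + 12 = 46
  P = 159
  C = 226 − 4·158 + 4·46 + 3·159 = 255
C: 495 − 255 = 240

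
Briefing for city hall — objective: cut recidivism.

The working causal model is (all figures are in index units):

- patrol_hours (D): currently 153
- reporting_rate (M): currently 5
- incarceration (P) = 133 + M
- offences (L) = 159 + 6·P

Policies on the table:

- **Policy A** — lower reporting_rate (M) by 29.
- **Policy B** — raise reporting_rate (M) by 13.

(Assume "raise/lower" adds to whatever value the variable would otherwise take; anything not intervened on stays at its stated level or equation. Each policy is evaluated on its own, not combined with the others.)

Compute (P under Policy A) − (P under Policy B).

-42

Policy A (M − 29):
  M = 5 − 29 = -24
  P = 133 + (-24) = 109
Policy B (M + 13):
  M = 5 + 13 = 18
  P = 133 + 18 = 151
P: 109 − 151 = -42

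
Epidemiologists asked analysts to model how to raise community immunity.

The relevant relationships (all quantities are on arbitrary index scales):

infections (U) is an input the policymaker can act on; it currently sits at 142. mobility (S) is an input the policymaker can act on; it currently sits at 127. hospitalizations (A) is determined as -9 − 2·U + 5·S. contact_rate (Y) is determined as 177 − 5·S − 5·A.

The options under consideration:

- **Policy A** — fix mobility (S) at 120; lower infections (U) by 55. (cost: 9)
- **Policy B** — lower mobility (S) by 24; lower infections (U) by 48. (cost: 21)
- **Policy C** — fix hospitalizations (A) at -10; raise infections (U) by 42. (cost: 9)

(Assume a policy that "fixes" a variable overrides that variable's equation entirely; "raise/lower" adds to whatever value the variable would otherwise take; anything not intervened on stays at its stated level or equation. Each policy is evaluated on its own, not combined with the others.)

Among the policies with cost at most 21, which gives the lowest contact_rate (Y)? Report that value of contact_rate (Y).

Policy A (S := 120, U − 55):
  U = 142 − 55 = 87
  S = 120
  A = -9 − 2·87 + 5·120 = 417
  Y = 177 − 5·120 − 5·417 = -2508
Policy B (S − 24, U − 48):
  U = 142 − 48 = 94
  S = 127 − 24 = 103
  A = -9 − 2·94 + 5·103 = 318
  Y = 177 − 5·103 − 5·318 = -1928
Policy C (A := -10, U + 42):
  U = 142 + 42 = 184
  S = 127
  A = -10
  Y = 177 − 5·127 − 5·(-10) = -408
Comparing — Policy A: Y=-2508, Policy B: Y=-1928, Policy C: Y=-408. Lowest is -2508 (Policy A).

-2508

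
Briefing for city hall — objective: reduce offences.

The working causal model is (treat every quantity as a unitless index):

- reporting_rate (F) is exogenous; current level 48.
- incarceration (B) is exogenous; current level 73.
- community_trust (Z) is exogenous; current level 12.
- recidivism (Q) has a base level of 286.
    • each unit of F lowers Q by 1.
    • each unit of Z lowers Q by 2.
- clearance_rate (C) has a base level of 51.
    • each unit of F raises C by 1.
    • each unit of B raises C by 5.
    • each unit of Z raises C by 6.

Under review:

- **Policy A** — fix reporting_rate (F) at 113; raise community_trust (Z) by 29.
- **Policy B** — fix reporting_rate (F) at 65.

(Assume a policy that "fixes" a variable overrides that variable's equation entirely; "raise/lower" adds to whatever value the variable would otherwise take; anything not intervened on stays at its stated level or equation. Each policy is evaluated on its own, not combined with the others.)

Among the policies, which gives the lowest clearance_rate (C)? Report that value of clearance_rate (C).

Policy A (F := 113, Z + 29):
  F = 113
  B = 73
  Z = 12 + 29 = 41
  C = 51 + 113 + 5·73 + 6·41 = 775
Policy B (F := 65):
  F = 65
  B = 73
  Z = 12
  C = 51 + 65 + 5·73 + 6·12 = 553
Comparing — Policy A: C=775, Policy B: C=553. Lowest is 553 (Policy B).

553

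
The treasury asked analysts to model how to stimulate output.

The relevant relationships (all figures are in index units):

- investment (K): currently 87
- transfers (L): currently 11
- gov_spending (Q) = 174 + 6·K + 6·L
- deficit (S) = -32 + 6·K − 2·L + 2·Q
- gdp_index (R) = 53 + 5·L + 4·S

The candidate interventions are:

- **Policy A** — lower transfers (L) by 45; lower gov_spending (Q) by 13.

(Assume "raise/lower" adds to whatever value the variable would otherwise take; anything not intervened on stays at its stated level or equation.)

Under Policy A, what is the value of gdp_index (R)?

5947

Policy A (L − 45, Q − 13):
  K = 87
  L = 11 − 45 = -34
  Q = 174 + 6·87 + 6·(-34) (−13 from intervention) = 479
  S = -32 + 6·87 − 2·(-34) + 2·479 = 1516
  R = 53 + 5·(-34) + 4·1516 = 5947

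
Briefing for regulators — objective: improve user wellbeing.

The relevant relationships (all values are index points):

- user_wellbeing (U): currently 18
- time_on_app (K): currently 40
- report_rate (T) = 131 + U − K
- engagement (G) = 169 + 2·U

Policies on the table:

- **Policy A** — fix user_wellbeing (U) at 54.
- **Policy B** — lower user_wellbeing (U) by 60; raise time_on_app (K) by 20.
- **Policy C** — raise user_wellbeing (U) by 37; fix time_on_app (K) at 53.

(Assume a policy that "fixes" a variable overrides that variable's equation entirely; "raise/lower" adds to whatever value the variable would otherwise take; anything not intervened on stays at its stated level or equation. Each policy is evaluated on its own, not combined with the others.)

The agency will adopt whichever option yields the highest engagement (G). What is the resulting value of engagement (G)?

279

Policy A (U := 54):
  U = 54
  G = 169 + 2·54 = 277
Policy B (U − 60, K + 20):
  U = 18 − 60 = -42
  G = 169 + 2·(-42) = 85
Policy C (U + 37, K := 53):
  U = 18 + 37 = 55
  G = 169 + 2·55 = 279
Comparing — Policy A: G=277, Policy B: G=85, Policy C: G=279. Highest is 279 (Policy C).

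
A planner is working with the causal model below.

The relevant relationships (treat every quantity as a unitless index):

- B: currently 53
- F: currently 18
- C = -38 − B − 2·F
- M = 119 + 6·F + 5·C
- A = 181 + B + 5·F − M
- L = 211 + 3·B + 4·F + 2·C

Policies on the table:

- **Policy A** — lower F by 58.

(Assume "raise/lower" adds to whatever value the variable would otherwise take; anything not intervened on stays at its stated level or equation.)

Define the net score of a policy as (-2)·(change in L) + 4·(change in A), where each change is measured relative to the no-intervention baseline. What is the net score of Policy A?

-2088

Baseline:
  B = 53
  F = 18
  C = -38 − 53 − 2·18 = -127
  M = 119 + 6·18 + 5·(-127) = -408
  A = 181 + 53 + 5·18 − (-408) = 732
  L = 211 + 3·53 + 4·18 + 2·(-127) = 188
Policy A (F − 58):
  B = 53
  F = 18 − 58 = -40
  C = -38 − 53 − 2·(-40) = -11
  M = 119 + 6·(-40) + 5·(-11) = -176
  A = 181 + 53 + 5·(-40) − (-176) = 210
  L = 211 + 3·53 + 4·(-40) + 2·(-11) = 188
ΔL = 188 − 188 = 0; ΔA = 210 − 732 = -522
Score = (-2)·0 + 4·(-522) = -2088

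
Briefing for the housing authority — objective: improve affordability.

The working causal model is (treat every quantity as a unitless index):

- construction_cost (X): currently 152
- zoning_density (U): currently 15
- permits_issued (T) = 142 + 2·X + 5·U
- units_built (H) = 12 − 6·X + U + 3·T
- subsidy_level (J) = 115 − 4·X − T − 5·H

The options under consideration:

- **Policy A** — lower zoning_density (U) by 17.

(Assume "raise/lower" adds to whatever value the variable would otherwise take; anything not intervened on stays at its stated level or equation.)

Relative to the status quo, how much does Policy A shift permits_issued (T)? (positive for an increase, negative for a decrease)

Baseline:
  X = 152
  U = 15
  T = 142 + 2·152 + 5·15 = 521
Policy A (U − 17):
  X = 152
  U = 15 − 17 = -2
  T = 142 + 2·152 + 5·(-2) = 436
Change in T: 436 − 521 = -85

-85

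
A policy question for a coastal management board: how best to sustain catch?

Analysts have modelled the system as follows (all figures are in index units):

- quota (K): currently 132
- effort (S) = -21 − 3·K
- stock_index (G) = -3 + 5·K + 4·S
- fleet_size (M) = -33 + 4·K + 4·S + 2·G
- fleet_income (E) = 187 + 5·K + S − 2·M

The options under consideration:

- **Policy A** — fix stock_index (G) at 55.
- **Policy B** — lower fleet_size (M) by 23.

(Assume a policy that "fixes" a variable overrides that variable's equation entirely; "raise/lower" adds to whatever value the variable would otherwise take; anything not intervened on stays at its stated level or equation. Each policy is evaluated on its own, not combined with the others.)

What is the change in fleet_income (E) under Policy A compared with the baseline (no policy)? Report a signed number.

Baseline:
  K = 132
  S = -21 − 3·132 = -417
  G = -3 + 5·132 + 4·(-417) = -1011
  M = -33 + 4·132 + 4·(-417) + 2·(-1011) = -3195
  E = 187 + 5·132 + (-417) − 2·(-3195) = 6820
Policy A (G := 55):
  K = 132
  S = -21 − 3·132 = -417
  G = 55
  M = -33 + 4·132 + 4·(-417) + 2·55 = -1063
  E = 187 + 5·132 + (-417) − 2·(-1063) = 2556
Change in E: 2556 − 6820 = -4264

-4264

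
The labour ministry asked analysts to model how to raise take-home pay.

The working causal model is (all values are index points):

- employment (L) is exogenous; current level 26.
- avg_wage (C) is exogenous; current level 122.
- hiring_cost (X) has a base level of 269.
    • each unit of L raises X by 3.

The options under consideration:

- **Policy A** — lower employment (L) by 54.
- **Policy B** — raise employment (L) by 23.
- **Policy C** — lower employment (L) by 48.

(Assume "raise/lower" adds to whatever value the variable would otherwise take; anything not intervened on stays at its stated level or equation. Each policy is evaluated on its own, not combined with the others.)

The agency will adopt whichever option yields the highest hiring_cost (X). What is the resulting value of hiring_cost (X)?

416

Policy A (L − 54):
  L = 26 − 54 = -28
  X = 269 + 3·(-28) = 185
Policy B (L + 23):
  L = 26 + 23 = 49
  X = 269 + 3·49 = 416
Policy C (L − 48):
  L = 26 − 48 = -22
  X = 269 + 3·(-22) = 203
Comparing — Policy A: X=185, Policy B: X=416, Policy C: X=203. Highest is 416 (Policy B).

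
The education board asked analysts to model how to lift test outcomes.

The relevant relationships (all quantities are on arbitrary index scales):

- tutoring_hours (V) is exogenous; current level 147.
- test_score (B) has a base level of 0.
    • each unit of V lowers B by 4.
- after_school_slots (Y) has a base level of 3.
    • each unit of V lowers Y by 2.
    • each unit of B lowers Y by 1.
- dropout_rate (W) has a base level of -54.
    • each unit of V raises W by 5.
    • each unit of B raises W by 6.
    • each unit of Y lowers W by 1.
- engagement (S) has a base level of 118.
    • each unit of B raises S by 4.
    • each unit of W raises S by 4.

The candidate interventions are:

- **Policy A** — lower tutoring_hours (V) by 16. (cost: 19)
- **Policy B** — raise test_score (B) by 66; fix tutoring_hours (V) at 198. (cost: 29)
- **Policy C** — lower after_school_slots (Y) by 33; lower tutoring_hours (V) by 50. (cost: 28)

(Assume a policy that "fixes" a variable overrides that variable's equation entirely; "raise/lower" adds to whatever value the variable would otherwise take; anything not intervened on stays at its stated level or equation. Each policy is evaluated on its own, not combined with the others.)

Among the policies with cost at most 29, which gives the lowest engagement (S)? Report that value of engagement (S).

Policy A (V − 16):
  V = 147 − 16 = 131
  B = 0 − 4·131 = -524
  Y = 3 − 2·131 − (-524) = 265
  W = -54 + 5·131 + 6·(-524) − 265 = -2808
  S = 118 + 4·(-524) + 4·(-2808) = -13210
Policy B (B + 66, V := 198):
  V = 198
  B = 0 − 4·198 (+66 from intervention) = -726
  Y = 3 − 2·198 − (-726) = 333
  W = -54 + 5·198 + 6·(-726) − 333 = -3753
  S = 118 + 4·(-726) + 4·(-3753) = -17798
Policy C (Y − 33, V − 50):
  V = 147 − 50 = 97
  B = 0 − 4·97 = -388
  Y = 3 − 2·97 − (-388) (−33 from intervention) = 164
  W = -54 + 5·97 + 6·(-388) − 164 = -2061
  S = 118 + 4·(-388) + 4·(-2061) = -9678
Comparing — Policy A: S=-13210, Policy B: S=-17798, Policy C: S=-9678. Lowest is -17798 (Policy B).

-17798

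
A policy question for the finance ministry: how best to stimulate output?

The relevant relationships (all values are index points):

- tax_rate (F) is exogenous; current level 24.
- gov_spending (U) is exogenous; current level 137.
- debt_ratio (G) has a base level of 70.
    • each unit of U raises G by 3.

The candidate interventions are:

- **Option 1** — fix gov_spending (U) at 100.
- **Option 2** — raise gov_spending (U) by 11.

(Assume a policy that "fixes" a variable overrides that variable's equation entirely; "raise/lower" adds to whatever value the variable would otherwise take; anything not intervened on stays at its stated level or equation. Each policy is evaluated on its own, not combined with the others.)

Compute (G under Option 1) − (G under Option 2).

Option 1 (U := 100):
  U = 100
  G = 70 + 3·100 = 370
Option 2 (U + 11):
  U = 137 + 11 = 148
  G = 70 + 3·148 = 514
G: 370 − 514 = -144

-144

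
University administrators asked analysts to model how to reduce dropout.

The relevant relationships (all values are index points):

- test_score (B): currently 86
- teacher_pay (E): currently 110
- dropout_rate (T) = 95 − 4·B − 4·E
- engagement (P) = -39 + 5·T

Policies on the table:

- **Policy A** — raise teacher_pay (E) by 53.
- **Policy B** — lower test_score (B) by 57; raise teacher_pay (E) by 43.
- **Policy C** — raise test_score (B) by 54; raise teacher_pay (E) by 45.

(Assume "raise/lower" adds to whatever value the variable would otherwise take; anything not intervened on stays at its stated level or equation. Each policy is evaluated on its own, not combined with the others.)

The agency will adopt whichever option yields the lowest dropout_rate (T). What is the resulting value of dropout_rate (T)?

Policy A (E + 53):
  B = 86
  E = 110 + 53 = 163
  T = 95 − 4·86 − 4·163 = -901
Policy B (B − 57, E + 43):
  B = 86 − 57 = 29
  E = 110 + 43 = 153
  T = 95 − 4·29 − 4·153 = -633
Policy C (B + 54, E + 45):
  B = 86 + 54 = 140
  E = 110 + 45 = 155
  T = 95 − 4·140 − 4·155 = -1085
Comparing — Policy A: T=-901, Policy B: T=-633, Policy C: T=-1085. Lowest is -1085 (Policy C).

-1085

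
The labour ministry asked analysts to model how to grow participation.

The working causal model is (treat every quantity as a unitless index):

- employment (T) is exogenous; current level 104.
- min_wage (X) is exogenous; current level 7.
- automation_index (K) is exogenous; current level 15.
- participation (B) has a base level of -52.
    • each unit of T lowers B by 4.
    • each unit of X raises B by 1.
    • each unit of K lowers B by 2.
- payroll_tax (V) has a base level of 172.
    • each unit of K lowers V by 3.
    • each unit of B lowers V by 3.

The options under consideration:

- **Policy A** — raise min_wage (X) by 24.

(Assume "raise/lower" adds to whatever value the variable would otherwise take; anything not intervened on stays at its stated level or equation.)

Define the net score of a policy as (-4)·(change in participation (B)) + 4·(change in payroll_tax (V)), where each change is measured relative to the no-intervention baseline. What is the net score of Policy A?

-384

Baseline:
  T = 104
  X = 7
  K = 15
  B = -52 − 4·104 + 7 − 2·15 = -491
  V = 172 − 3·15 − 3·(-491) = 1600
Policy A (X + 24):
  T = 104
  X = 7 + 24 = 31
  K = 15
  B = -52 − 4·104 + 31 − 2·15 = -467
  V = 172 − 3·15 − 3·(-467) = 1528
ΔB = -467 − (-491) = 24; ΔV = 1528 − 1600 = -72
Score = (-4)·24 + 4·(-72) = -384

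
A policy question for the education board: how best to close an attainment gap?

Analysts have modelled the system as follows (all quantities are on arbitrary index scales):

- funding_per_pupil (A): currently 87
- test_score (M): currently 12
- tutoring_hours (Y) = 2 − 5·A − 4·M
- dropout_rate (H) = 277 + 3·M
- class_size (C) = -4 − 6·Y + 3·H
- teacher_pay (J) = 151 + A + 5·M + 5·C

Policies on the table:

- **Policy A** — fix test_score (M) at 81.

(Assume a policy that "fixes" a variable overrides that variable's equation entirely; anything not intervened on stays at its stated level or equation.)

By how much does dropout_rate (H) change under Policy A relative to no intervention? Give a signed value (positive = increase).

207

Baseline:
  M = 12
  H = 277 + 3·12 = 313
Policy A (M := 81):
  M = 81
  H = 277 + 3·81 = 520
Change in H: 520 − 313 = 207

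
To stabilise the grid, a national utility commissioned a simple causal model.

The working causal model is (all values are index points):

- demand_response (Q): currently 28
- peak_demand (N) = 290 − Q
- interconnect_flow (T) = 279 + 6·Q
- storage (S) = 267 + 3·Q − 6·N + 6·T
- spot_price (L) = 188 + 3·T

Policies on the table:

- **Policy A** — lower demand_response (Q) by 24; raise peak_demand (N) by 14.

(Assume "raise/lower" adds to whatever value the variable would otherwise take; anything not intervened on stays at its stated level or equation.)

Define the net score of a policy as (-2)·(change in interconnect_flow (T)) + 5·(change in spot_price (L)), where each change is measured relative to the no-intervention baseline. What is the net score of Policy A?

-1872

Baseline:
  Q = 28
  T = 279 + 6·28 = 447
  L = 188 + 3·447 = 1529
Policy A (Q − 24, N + 14):
  Q = 28 − 24 = 4
  T = 279 + 6·4 = 303
  L = 188 + 3·303 = 1097
ΔT = 303 − 447 = -144; ΔL = 1097 − 1529 = -432
Score = (-2)·(-144) + 5·(-432) = -1872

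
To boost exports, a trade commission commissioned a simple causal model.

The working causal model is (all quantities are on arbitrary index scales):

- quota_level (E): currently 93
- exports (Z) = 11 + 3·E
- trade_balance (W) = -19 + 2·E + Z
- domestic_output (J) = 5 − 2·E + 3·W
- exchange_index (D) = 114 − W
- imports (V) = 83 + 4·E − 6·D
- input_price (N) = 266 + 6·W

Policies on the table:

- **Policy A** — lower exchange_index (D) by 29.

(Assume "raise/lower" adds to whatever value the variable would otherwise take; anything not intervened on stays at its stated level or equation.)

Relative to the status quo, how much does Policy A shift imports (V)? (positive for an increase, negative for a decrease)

Baseline:
  E = 93
  Z = 11 + 3·93 = 290
  W = -19 + 2·93 + 290 = 457
  D = 114 − 457 = -343
  V = 83 + 4·93 − 6·(-343) = 2513
Policy A (D − 29):
  E = 93
  Z = 11 + 3·93 = 290
  W = -19 + 2·93 + 290 = 457
  D = 114 − 457 (−29 from intervention) = -372
  V = 83 + 4·93 − 6·(-372) = 2687
Change in V: 2687 − 2513 = 174

174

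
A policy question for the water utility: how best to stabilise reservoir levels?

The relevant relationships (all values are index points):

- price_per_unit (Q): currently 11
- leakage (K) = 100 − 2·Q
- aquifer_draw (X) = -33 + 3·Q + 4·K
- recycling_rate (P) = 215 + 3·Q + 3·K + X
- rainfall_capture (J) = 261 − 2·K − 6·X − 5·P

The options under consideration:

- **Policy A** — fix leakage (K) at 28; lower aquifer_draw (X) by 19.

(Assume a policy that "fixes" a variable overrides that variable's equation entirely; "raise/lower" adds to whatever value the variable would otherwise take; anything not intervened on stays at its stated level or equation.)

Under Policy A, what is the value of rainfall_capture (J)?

-2478

Policy A (K := 28, X − 19):
  Q = 11
  K = 28
  X = -33 + 3·11 + 4·28 (−19 from intervention) = 93
  P = 215 + 3·11 + 3·28 + 93 = 425
  J = 261 − 2·28 − 6·93 − 5·425 = -2478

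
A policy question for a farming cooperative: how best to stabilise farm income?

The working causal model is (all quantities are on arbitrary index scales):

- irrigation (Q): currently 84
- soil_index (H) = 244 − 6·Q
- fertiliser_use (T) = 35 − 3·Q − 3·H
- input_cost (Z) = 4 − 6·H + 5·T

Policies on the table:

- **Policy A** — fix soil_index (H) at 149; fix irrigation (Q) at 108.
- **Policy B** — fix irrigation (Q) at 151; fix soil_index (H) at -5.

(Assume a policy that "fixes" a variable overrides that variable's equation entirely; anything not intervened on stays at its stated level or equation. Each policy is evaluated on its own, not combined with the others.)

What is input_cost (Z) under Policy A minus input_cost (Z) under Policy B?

Policy A (H := 149, Q := 108):
  Q = 108
  H = 149
  T = 35 − 3·108 − 3·149 = -736
  Z = 4 − 6·149 + 5·(-736) = -4570
Policy B (Q := 151, H := -5):
  Q = 151
  H = -5
  T = 35 − 3·151 − 3·(-5) = -403
  Z = 4 − 6·(-5) + 5·(-403) = -1981
Z: -4570 − (-1981) = -2589

-2589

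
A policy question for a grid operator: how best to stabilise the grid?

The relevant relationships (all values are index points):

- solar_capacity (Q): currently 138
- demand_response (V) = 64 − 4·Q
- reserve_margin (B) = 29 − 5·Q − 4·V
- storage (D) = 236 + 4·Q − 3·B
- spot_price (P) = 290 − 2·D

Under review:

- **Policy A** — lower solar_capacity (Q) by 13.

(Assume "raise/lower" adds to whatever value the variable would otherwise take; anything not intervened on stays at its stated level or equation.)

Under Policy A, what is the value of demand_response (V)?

Policy A (Q − 13):
  Q = 138 − 13 = 125
  V = 64 − 4·125 = -436

-436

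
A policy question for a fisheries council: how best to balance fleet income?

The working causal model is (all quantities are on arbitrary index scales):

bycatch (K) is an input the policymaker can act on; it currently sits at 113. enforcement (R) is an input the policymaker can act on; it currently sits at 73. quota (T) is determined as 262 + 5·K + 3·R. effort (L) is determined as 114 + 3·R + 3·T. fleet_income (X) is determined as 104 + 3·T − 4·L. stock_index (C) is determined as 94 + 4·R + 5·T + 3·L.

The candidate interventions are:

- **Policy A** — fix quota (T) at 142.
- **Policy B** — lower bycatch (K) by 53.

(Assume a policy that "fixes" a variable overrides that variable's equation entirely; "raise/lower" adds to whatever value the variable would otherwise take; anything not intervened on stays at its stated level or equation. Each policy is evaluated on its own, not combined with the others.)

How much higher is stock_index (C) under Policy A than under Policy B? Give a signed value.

-8946

Policy A (T := 142):
  K = 113
  R = 73
  T = 142
  L = 114 + 3·73 + 3·142 = 759
  C = 94 + 4·73 + 5·142 + 3·759 = 3373
Policy B (K − 53):
  K = 113 − 53 = 60
  R = 73
  T = 262 + 5·60 + 3·73 = 781
  L = 114 + 3·73 + 3·781 = 2676
  C = 94 + 4·73 + 5·781 + 3·2676 = 12319
C: 3373 − 12319 = -8946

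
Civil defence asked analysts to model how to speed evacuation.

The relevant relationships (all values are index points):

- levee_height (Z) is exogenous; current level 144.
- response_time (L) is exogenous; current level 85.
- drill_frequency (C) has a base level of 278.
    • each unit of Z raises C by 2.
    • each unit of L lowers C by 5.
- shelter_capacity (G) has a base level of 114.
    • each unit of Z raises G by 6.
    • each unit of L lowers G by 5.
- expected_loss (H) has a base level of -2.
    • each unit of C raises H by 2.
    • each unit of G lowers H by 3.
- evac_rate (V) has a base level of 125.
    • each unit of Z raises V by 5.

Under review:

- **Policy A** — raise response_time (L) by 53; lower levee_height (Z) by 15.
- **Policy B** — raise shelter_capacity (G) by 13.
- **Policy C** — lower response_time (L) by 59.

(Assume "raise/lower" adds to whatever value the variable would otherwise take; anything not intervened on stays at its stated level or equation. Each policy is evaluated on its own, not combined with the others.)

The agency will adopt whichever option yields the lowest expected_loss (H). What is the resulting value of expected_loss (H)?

Policy A (L + 53, Z − 15):
  Z = 144 − 15 = 129
  L = 85 + 53 = 138
  C = 278 + 2·129 − 5·138 = -154
  G = 114 + 6·129 − 5·138 = 198
  H = -2 + 2·(-154) − 3·198 = -904
Policy B (G + 13):
  Z = 144
  L = 85
  C = 278 + 2·144 − 5·85 = 141
  G = 114 + 6·144 − 5·85 (+13 from intervention) = 566
  H = -2 + 2·141 − 3·566 = -1418
Policy C (L − 59):
  Z = 144
  L = 85 − 59 = 26
  C = 278 + 2·144 − 5·26 = 436
  G = 114 + 6·144 − 5·26 = 848
  H = -2 + 2·436 − 3·848 = -1674
Comparing — Policy A: H=-904, Policy B: H=-1418, Policy C: H=-1674. Lowest is -1674 (Policy C).

-1674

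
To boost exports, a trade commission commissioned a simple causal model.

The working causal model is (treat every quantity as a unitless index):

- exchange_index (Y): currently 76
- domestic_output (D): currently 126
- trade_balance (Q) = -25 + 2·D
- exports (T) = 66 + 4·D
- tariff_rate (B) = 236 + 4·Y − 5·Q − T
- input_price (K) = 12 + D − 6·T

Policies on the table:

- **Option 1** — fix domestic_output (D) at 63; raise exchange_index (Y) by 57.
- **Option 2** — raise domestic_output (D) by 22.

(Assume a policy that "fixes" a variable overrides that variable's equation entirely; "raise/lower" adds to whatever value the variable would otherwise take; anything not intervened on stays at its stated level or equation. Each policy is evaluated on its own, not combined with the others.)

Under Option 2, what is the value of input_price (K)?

-3788

Option 2 (D + 22):
  D = 126 + 22 = 148
  T = 66 + 4·148 = 658
  K = 12 + 148 − 6·658 = -3788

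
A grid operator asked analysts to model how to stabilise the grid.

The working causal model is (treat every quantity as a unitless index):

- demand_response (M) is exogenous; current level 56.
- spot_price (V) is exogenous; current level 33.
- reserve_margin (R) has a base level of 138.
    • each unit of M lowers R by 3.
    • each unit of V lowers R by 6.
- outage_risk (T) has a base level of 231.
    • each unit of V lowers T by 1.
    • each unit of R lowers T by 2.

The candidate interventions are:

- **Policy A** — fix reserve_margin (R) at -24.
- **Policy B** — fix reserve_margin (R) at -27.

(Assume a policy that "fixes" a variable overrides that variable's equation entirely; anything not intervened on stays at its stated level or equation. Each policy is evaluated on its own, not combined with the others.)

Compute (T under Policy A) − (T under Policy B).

Policy A (R := -24):
  M = 56
  V = 33
  R = -24
  T = 231 − 33 − 2·(-24) = 246
Policy B (R := -27):
  M = 56
  V = 33
  R = -27
  T = 231 − 33 − 2·(-27) = 252
T: 246 − 252 = -6

-6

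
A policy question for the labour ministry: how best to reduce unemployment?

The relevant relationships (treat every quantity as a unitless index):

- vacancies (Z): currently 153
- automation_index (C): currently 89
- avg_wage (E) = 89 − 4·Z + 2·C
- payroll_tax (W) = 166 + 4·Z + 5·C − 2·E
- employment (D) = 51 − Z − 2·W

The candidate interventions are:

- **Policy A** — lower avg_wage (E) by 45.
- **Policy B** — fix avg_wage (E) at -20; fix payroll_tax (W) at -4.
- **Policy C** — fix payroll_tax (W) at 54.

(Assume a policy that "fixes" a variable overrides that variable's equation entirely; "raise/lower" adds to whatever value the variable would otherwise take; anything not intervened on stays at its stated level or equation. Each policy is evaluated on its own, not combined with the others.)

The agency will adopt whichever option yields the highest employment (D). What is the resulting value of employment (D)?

Policy A (E − 45):
  Z = 153
  C = 89
  E = 89 − 4·153 + 2·89 (−45 from intervention) = -390
  W = 166 + 4·153 + 5·89 − 2·(-390) = 2003
  D = 51 − 153 − 2·2003 = -4108
Policy B (E := -20, W := -4):
  Z = 153
  C = 89
  E = -20
  W = -4
  D = 51 − 153 − 2·(-4) = -94
Policy C (W := 54):
  Z = 153
  C = 89
  E = 89 − 4·153 + 2·89 = -345
  W = 54
  D = 51 − 153 − 2·54 = -210
Comparing — Policy A: D=-4108, Policy B: D=-94, Policy C: D=-210. Highest is -94 (Policy B).

-94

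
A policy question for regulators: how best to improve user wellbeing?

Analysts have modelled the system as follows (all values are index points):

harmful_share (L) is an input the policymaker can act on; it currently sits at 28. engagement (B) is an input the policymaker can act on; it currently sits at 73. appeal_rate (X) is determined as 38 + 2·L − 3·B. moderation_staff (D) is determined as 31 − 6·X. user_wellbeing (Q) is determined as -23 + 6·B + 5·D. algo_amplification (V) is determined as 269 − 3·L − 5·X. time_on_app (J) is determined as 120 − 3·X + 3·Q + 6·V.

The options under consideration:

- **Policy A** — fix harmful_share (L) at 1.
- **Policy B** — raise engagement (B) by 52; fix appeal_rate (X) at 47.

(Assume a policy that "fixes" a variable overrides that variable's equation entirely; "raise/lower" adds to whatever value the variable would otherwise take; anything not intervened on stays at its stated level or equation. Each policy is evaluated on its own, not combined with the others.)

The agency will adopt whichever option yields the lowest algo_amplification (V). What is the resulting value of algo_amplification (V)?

Policy A (L := 1):
  L = 1
  B = 73
  X = 38 + 2·1 − 3·73 = -179
  V = 269 − 3·1 − 5·(-179) = 1161
Policy B (B + 52, X := 47):
  L = 28
  B = 73 + 52 = 125
  X = 47
  V = 269 − 3·28 − 5·47 = -50
Comparing — Policy A: V=1161, Policy B: V=-50. Lowest is -50 (Policy B).

-50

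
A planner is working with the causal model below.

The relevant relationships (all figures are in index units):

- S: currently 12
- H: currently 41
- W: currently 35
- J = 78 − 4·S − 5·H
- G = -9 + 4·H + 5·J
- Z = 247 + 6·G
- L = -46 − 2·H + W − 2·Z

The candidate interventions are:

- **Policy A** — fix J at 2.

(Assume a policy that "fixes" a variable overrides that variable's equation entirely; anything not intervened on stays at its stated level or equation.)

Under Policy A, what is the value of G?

Policy A (J := 2):
  S = 12
  H = 41
  J = 2
  G = -9 + 4·41 + 5·2 = 165

165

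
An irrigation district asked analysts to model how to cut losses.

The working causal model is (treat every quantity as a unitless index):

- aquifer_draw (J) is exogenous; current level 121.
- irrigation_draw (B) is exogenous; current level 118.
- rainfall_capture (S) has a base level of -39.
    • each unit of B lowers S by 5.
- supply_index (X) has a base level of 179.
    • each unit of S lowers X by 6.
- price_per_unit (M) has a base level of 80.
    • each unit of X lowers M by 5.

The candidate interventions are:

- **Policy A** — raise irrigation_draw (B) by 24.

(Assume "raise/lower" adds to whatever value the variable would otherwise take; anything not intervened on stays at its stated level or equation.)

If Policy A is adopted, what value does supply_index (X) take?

Policy A (B + 24):
  B = 118 + 24 = 142
  S = -39 − 5·142 = -749
  X = 179 − 6·(-749) = 4673

4673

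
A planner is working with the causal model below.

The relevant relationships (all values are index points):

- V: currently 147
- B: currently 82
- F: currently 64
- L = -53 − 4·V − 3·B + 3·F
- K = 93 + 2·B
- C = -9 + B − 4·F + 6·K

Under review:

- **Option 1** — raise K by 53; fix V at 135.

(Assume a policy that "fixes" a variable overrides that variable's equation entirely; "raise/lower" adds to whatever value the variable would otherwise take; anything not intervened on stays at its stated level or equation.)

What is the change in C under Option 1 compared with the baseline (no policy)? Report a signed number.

318

Baseline:
  B = 82
  F = 64
  K = 93 + 2·82 = 257
  C = -9 + 82 − 4·64 + 6·257 = 1359
Option 1 (K + 53, V := 135):
  B = 82
  F = 64
  K = 93 + 2·82 (+53 from intervention) = 310
  C = -9 + 82 − 4·64 + 6·310 = 1677
Change in C: 1677 − 1359 = 318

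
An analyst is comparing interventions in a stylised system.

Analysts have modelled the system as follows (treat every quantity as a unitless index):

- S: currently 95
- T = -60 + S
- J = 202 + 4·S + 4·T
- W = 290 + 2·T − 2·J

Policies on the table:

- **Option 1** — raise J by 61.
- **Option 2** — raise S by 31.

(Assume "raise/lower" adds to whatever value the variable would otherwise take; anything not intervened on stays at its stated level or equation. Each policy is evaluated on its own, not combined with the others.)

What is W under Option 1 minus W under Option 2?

Option 1 (J + 61):
  S = 95
  T = -60 + 95 = 35
  J = 202 + 4·95 + 4·35 (+61 from intervention) = 783
  W = 290 + 2·35 − 2·783 = -1206
Option 2 (S + 31):
  S = 95 + 31 = 126
  T = -60 + 126 = 66
  J = 202 + 4·126 + 4·66 = 970
  W = 290 + 2·66 − 2·970 = -1518
W: -1206 − (-1518) = 312

312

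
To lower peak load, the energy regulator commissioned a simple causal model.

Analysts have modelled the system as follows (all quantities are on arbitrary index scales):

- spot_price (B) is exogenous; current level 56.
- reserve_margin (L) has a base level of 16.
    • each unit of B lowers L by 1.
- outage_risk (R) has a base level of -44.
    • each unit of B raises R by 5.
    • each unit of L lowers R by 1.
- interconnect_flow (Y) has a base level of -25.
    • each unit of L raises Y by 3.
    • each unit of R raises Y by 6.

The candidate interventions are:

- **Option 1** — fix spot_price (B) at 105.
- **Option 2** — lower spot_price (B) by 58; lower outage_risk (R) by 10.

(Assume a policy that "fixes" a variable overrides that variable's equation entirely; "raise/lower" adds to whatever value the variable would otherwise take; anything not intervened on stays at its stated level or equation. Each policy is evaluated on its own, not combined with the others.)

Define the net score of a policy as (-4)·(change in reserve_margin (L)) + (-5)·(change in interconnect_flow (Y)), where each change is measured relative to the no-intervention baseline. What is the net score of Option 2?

Baseline:
  B = 56
  L = 16 − 56 = -40
  R = -44 + 5·56 − (-40) = 276
  Y = -25 + 3·(-40) + 6·276 = 1511
Option 2 (B − 58, R − 10):
  B = 56 − 58 = -2
  L = 16 − (-2) = 18
  R = -44 + 5·(-2) − 18 (−10 from intervention) = -82
  Y = -25 + 3·18 + 6·(-82) = -463
ΔL = 18 − (-40) = 58; ΔY = -463 − 1511 = -1974
Score = (-4)·58 + (-5)·(-1974) = 9638

9638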